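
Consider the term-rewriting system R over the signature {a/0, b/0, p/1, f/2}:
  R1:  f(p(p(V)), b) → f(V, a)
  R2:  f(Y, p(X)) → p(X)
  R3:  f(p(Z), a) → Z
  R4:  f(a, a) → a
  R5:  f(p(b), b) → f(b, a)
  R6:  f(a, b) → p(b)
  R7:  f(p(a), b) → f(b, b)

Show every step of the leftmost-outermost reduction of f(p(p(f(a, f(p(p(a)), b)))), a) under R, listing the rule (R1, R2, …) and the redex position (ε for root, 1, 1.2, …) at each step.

1. f(p(p(f(a, f(p(p(a)), b)))), a)  →  p(f(a, f(p(p(a)), b)))   [R3 at ε]
2. p(f(a, f(p(p(a)), b)))  →  p(f(a, f(a, a)))   [R1 at 1.2]
3. p(f(a, f(a, a)))  →  p(f(a, a))   [R4 at 1.2]
4. p(f(a, a))  →  p(a)   [R4 at 1]

p(a)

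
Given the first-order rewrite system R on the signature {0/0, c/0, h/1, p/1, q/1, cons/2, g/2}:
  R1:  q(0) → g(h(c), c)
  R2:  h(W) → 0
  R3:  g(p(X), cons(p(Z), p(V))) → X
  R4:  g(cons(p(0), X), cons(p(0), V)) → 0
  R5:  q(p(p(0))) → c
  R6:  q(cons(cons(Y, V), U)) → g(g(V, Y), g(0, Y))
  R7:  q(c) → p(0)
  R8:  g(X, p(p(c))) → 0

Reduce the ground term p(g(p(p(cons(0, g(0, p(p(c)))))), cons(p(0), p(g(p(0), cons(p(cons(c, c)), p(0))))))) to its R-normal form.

1. p(g(p(p(cons(0, g(0, p(p(c)))))), cons(p(0), p(g(p(0), cons(p(cons(c, c)), p(0)))))))  →  p(p(cons(0, g(0, p(p(c))))))   [R3 at 1]
2. p(p(cons(0, g(0, p(p(c))))))  →  p(p(cons(0, 0)))   [R8 at 1.1.2]

p(p(cons(0, 0)))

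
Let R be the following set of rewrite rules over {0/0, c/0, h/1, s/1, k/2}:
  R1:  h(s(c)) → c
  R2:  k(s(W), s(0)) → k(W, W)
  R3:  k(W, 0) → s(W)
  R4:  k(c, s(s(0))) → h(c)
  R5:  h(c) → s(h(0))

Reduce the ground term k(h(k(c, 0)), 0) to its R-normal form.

s(c)

1. k(h(k(c, 0)), 0)  →  s(h(k(c, 0)))   [R3 at ε]
2. s(h(k(c, 0)))  →  s(h(s(c)))   [R3 at 1.1]
3. s(h(s(c)))  →  s(c)   [R1 at 1]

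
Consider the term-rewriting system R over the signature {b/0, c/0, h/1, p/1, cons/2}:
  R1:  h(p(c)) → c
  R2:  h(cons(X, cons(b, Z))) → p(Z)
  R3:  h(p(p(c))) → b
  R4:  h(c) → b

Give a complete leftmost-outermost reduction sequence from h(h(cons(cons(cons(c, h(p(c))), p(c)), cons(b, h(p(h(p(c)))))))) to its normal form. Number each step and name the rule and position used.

1. h(h(cons(cons(cons(c, h(p(c))), p(c)), cons(b, h(p(h(p(c))))))))  →  h(p(h(p(h(p(c))))))   [R2 at 1]
2. h(p(h(p(h(p(c))))))  →  h(p(h(p(c))))   [R1 at 1.1.1.1]
3. h(p(h(p(c))))  →  h(p(c))   [R1 at 1.1]
4. h(p(c))  →  c   [R1 at ε]

c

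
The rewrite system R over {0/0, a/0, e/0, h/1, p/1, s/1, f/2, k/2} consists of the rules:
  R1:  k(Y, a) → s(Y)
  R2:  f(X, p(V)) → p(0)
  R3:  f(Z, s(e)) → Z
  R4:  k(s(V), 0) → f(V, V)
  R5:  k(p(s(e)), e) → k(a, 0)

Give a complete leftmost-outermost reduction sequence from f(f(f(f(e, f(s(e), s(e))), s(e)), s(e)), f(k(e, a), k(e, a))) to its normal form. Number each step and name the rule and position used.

e

1. f(f(f(f(e, f(s(e), s(e))), s(e)), s(e)), f(k(e, a), k(e, a)))  →  f(f(f(e, f(s(e), s(e))), s(e)), f(k(e, a), k(e, a)))   [R3 at 1]
2. f(f(f(e, f(s(e), s(e))), s(e)), f(k(e, a), k(e, a)))  →  f(f(e, f(s(e), s(e))), f(k(e, a), k(e, a)))   [R3 at 1]
3. f(f(e, f(s(e), s(e))), f(k(e, a), k(e, a)))  →  f(f(e, s(e)), f(k(e, a), k(e, a)))   [R3 at 1.2]
4. f(f(e, s(e)), f(k(e, a), k(e, a)))  →  f(e, f(k(e, a), k(e, a)))   [R3 at 1]
5. f(e, f(k(e, a), k(e, a)))  →  f(e, f(s(e), k(e, a)))   [R1 at 2.1]
6. f(e, f(s(e), k(e, a)))  →  f(e, f(s(e), s(e)))   [R1 at 2.2]
7. f(e, f(s(e), s(e)))  →  f(e, s(e))   [R3 at 2]
8. f(e, s(e))  →  e   [R3 at ε]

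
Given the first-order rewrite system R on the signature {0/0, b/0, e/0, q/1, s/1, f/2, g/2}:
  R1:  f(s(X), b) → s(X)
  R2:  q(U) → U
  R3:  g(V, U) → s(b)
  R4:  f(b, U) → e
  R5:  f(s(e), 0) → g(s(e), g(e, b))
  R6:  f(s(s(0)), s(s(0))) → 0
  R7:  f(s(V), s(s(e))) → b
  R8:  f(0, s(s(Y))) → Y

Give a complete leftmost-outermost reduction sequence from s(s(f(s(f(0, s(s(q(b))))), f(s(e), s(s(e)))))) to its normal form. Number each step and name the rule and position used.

1. s(s(f(s(f(0, s(s(q(b))))), f(s(e), s(s(e))))))  →  s(s(f(s(q(b)), f(s(e), s(s(e))))))   [R8 at 1.1.1.1]
2. s(s(f(s(q(b)), f(s(e), s(s(e))))))  →  s(s(f(s(b), f(s(e), s(s(e))))))   [R2 at 1.1.1.1]
3. s(s(f(s(b), f(s(e), s(s(e))))))  →  s(s(f(s(b), b)))   [R7 at 1.1.2]
4. s(s(f(s(b), b)))  →  s(s(s(b)))   [R1 at 1.1]

s(s(s(b)))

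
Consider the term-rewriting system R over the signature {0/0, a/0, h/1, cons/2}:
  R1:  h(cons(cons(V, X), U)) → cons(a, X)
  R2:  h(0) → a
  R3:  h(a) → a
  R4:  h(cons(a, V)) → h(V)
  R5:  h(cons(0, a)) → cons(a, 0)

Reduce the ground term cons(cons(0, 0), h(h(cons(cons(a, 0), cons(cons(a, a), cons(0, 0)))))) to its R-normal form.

1. cons(cons(0, 0), h(h(cons(cons(a, 0), cons(cons(a, a), cons(0, 0))))))  →  cons(cons(0, 0), h(cons(a, 0)))   [R1 at 2.1]
2. cons(cons(0, 0), h(cons(a, 0)))  →  cons(cons(0, 0), h(0))   [R4 at 2]
3. cons(cons(0, 0), h(0))  →  cons(cons(0, 0), a)   [R2 at 2]

cons(cons(0, 0), a)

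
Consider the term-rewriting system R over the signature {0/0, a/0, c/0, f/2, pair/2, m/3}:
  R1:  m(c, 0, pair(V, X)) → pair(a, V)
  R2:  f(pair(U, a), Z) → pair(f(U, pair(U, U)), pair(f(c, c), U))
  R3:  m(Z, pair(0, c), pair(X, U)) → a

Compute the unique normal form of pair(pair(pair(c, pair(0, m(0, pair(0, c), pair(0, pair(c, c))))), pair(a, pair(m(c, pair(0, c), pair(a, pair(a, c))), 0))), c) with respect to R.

pair(pair(pair(c, pair(0, a)), pair(a, pair(a, 0))), c)

1. pair(pair(pair(c, pair(0, m(0, pair(0, c), pair(0, pair(c, c))))), pair(a, pair(m(c, pair(0, c), pair(a, pair(a, c))), 0))), c)  →  pair(pair(pair(c, pair(0, a)), pair(a, pair(m(c, pair(0, c), pair(a, pair(a, c))), 0))), c)   [R3 at 1.1.2.2]
2. pair(pair(pair(c, pair(0, a)), pair(a, pair(m(c, pair(0, c), pair(a, pair(a, c))), 0))), c)  →  pair(pair(pair(c, pair(0, a)), pair(a, pair(a, 0))), c)   [R3 at 1.2.2.1]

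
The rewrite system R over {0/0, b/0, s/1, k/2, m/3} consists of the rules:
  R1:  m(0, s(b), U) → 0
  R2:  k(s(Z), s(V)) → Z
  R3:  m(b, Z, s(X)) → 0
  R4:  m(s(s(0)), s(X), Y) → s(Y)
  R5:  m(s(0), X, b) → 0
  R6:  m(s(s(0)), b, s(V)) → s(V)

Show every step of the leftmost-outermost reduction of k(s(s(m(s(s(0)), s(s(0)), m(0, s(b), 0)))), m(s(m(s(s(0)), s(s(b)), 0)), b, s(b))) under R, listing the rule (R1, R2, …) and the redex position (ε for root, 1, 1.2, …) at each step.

1. k(s(s(m(s(s(0)), s(s(0)), m(0, s(b), 0)))), m(s(m(s(s(0)), s(s(b)), 0)), b, s(b)))  →  k(s(s(s(m(0, s(b), 0)))), m(s(m(s(s(0)), s(s(b)), 0)), b, s(b)))   [R4 at 1.1.1]
2. k(s(s(s(m(0, s(b), 0)))), m(s(m(s(s(0)), s(s(b)), 0)), b, s(b)))  →  k(s(s(s(0))), m(s(m(s(s(0)), s(s(b)), 0)), b, s(b)))   [R1 at 1.1.1.1]
3. k(s(s(s(0))), m(s(m(s(s(0)), s(s(b)), 0)), b, s(b)))  →  k(s(s(s(0))), m(s(s(0)), b, s(b)))   [R4 at 2.1.1]
4. k(s(s(s(0))), m(s(s(0)), b, s(b)))  →  k(s(s(s(0))), s(b))   [R6 at 2]
5. k(s(s(s(0))), s(b))  →  s(s(0))   [R2 at ε]

s(s(0))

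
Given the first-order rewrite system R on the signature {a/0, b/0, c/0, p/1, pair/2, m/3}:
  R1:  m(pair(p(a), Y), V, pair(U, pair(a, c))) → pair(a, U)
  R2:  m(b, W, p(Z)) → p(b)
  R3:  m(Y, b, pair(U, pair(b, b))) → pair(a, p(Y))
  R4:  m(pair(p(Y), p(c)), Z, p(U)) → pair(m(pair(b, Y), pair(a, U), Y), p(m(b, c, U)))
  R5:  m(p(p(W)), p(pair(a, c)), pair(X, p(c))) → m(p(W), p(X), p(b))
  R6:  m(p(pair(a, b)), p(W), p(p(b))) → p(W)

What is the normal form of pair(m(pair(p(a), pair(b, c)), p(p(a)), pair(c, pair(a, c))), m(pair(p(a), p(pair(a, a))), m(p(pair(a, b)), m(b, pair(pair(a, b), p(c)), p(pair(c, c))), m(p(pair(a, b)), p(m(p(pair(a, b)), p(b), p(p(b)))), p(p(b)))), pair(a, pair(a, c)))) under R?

1. pair(m(pair(p(a), pair(b, c)), p(p(a)), pair(c, pair(a, c))), m(pair(p(a), p(pair(a, a))), m(p(pair(a, b)), m(b, pair(pair(a, b), p(c)), p(pair(c, c))), m(p(pair(a, b)), p(m(p(pair(a, b)), p(b), p(p(b)))), p(p(b)))), pair(a, pair(a, c))))  →  pair(pair(a, c), m(pair(p(a), p(pair(a, a))), m(p(pair(a, b)), m(b, pair(pair(a, b), p(c)), p(pair(c, c))), m(p(pair(a, b)), p(m(p(pair(a, b)), p(b), p(p(b)))), p(p(b)))), pair(a, pair(a, c))))   [R1 at 1]
2. pair(pair(a, c), m(pair(p(a), p(pair(a, a))), m(p(pair(a, b)), m(b, pair(pair(a, b), p(c)), p(pair(c, c))), m(p(pair(a, b)), p(m(p(pair(a, b)), p(b), p(p(b)))), p(p(b)))), pair(a, pair(a, c))))  →  pair(pair(a, c), pair(a, a))   [R1 at 2]

pair(pair(a, c), pair(a, a))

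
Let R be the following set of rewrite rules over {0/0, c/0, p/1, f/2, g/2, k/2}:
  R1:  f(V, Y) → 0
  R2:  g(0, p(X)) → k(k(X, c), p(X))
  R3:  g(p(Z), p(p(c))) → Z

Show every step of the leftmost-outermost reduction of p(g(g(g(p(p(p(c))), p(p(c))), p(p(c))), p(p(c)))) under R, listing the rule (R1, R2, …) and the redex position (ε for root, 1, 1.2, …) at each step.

p(c)

1. p(g(g(g(p(p(p(c))), p(p(c))), p(p(c))), p(p(c))))  →  p(g(g(p(p(c)), p(p(c))), p(p(c))))   [R3 at 1.1.1]
2. p(g(g(p(p(c)), p(p(c))), p(p(c))))  →  p(g(p(c), p(p(c))))   [R3 at 1.1]
3. p(g(p(c), p(p(c))))  →  p(c)   [R3 at 1]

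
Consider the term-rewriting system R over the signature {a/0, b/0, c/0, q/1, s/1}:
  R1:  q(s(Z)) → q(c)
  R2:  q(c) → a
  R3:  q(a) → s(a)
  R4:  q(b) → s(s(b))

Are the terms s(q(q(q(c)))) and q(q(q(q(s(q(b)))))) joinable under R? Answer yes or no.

Reduce t₁ = s(q(q(q(c)))):
1. s(q(q(q(c))))  →  s(q(q(a)))   [R2 at 1.1.1]
2. s(q(q(a)))  →  s(q(s(a)))   [R3 at 1.1]
3. s(q(s(a)))  →  s(q(c))   [R1 at 1]
4. s(q(c))  →  s(a)   [R2 at 1]

Reduce t₂ = q(q(q(q(s(q(b)))))):
1. q(q(q(q(s(q(b))))))  →  q(q(q(q(c))))   [R1 at 1.1.1]
2. q(q(q(q(c))))  →  q(q(q(a)))   [R2 at 1.1.1]
3. q(q(q(a)))  →  q(q(s(a)))   [R3 at 1.1]
4. q(q(s(a)))  →  q(q(c))   [R1 at 1]
5. q(q(c))  →  q(a)   [R2 at 1]
6. q(a)  →  s(a)   [R3 at ε]

yes — NF(t₁) = s(a), NF(t₂) = s(a)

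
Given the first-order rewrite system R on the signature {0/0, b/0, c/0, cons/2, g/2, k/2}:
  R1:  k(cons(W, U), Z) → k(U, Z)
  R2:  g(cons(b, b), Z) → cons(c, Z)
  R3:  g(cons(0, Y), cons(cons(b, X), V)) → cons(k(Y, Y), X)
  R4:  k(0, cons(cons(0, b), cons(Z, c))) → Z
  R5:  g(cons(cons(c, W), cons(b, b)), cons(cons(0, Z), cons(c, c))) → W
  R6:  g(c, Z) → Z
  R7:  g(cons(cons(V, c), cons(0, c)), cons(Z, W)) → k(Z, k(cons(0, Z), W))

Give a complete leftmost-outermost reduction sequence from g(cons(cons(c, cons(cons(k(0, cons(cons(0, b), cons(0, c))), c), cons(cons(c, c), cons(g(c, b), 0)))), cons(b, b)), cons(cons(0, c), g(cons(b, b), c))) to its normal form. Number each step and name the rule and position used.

cons(cons(0, c), cons(cons(c, c), cons(b, 0)))

1. g(cons(cons(c, cons(cons(k(0, cons(cons(0, b), cons(0, c))), c), cons(cons(c, c), cons(g(c, b), 0)))), cons(b, b)), cons(cons(0, c), g(cons(b, b), c)))  →  g(cons(cons(c, cons(cons(0, c), cons(cons(c, c), cons(g(c, b), 0)))), cons(b, b)), cons(cons(0, c), g(cons(b, b), c)))   [R4 at 1.1.2.1.1]
2. g(cons(cons(c, cons(cons(0, c), cons(cons(c, c), cons(g(c, b), 0)))), cons(b, b)), cons(cons(0, c), g(cons(b, b), c)))  →  g(cons(cons(c, cons(cons(0, c), cons(cons(c, c), cons(b, 0)))), cons(b, b)), cons(cons(0, c), g(cons(b, b), c)))   [R6 at 1.1.2.2.2.1]
3. g(cons(cons(c, cons(cons(0, c), cons(cons(c, c), cons(b, 0)))), cons(b, b)), cons(cons(0, c), g(cons(b, b), c)))  →  g(cons(cons(c, cons(cons(0, c), cons(cons(c, c), cons(b, 0)))), cons(b, b)), cons(cons(0, c), cons(c, c)))   [R2 at 2.2]
4. g(cons(cons(c, cons(cons(0, c), cons(cons(c, c), cons(b, 0)))), cons(b, b)), cons(cons(0, c), cons(c, c)))  →  cons(cons(0, c), cons(cons(c, c), cons(b, 0)))   [R5 at ε]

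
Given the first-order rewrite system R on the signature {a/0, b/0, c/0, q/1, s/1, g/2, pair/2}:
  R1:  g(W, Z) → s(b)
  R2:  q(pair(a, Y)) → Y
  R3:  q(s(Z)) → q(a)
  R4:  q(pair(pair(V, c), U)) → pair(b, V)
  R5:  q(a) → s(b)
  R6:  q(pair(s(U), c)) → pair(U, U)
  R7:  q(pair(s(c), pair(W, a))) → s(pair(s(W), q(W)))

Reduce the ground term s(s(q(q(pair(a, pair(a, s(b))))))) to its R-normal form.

s(s(s(b)))

1. s(s(q(q(pair(a, pair(a, s(b)))))))  →  s(s(q(pair(a, s(b)))))   [R2 at 1.1.1]
2. s(s(q(pair(a, s(b)))))  →  s(s(s(b)))   [R2 at 1.1]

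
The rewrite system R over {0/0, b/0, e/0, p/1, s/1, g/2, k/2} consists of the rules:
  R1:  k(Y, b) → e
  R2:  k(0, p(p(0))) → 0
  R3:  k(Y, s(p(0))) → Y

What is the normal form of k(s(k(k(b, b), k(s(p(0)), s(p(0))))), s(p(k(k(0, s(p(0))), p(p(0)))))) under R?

s(e)

1. k(s(k(k(b, b), k(s(p(0)), s(p(0))))), s(p(k(k(0, s(p(0))), p(p(0))))))  →  k(s(k(e, k(s(p(0)), s(p(0))))), s(p(k(k(0, s(p(0))), p(p(0))))))   [R1 at 1.1.1]
2. k(s(k(e, k(s(p(0)), s(p(0))))), s(p(k(k(0, s(p(0))), p(p(0))))))  →  k(s(k(e, s(p(0)))), s(p(k(k(0, s(p(0))), p(p(0))))))   [R3 at 1.1.2]
3. k(s(k(e, s(p(0)))), s(p(k(k(0, s(p(0))), p(p(0))))))  →  k(s(e), s(p(k(k(0, s(p(0))), p(p(0))))))   [R3 at 1.1]
4. k(s(e), s(p(k(k(0, s(p(0))), p(p(0))))))  →  k(s(e), s(p(k(0, p(p(0))))))   [R3 at 2.1.1.1]
5. k(s(e), s(p(k(0, p(p(0))))))  →  k(s(e), s(p(0)))   [R2 at 2.1.1]
6. k(s(e), s(p(0)))  →  s(e)   [R3 at ε]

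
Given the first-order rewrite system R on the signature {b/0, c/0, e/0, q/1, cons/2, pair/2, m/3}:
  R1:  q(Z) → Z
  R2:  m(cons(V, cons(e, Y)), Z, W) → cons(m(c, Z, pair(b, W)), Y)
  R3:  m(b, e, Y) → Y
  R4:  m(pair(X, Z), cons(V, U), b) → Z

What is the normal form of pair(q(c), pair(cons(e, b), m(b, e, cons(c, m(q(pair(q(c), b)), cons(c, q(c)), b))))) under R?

1. pair(q(c), pair(cons(e, b), m(b, e, cons(c, m(q(pair(q(c), b)), cons(c, q(c)), b)))))  →  pair(c, pair(cons(e, b), m(b, e, cons(c, m(q(pair(q(c), b)), cons(c, q(c)), b)))))   [R1 at 1]
2. pair(c, pair(cons(e, b), m(b, e, cons(c, m(q(pair(q(c), b)), cons(c, q(c)), b)))))  →  pair(c, pair(cons(e, b), cons(c, m(q(pair(q(c), b)), cons(c, q(c)), b))))   [R3 at 2.2]
3. pair(c, pair(cons(e, b), cons(c, m(q(pair(q(c), b)), cons(c, q(c)), b))))  →  pair(c, pair(cons(e, b), cons(c, m(pair(q(c), b), cons(c, q(c)), b))))   [R1 at 2.2.2.1]
4. pair(c, pair(cons(e, b), cons(c, m(pair(q(c), b), cons(c, q(c)), b))))  →  pair(c, pair(cons(e, b), cons(c, b)))   [R4 at 2.2.2]

pair(c, pair(cons(e, b), cons(c, b)))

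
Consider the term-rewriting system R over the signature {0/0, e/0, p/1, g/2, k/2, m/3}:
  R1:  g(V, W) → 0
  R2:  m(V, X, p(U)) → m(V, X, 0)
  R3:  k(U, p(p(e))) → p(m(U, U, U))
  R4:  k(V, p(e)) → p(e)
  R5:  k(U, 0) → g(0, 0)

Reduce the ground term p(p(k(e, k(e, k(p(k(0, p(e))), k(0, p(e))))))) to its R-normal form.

p(p(p(e)))

1. p(p(k(e, k(e, k(p(k(0, p(e))), k(0, p(e)))))))  →  p(p(k(e, k(e, k(p(p(e)), k(0, p(e)))))))   [R4 at 1.1.2.2.1.1]
2. p(p(k(e, k(e, k(p(p(e)), k(0, p(e)))))))  →  p(p(k(e, k(e, k(p(p(e)), p(e))))))   [R4 at 1.1.2.2.2]
3. p(p(k(e, k(e, k(p(p(e)), p(e))))))  →  p(p(k(e, k(e, p(e)))))   [R4 at 1.1.2.2]
4. p(p(k(e, k(e, p(e)))))  →  p(p(k(e, p(e))))   [R4 at 1.1.2]
5. p(p(k(e, p(e))))  →  p(p(p(e)))   [R4 at 1.1]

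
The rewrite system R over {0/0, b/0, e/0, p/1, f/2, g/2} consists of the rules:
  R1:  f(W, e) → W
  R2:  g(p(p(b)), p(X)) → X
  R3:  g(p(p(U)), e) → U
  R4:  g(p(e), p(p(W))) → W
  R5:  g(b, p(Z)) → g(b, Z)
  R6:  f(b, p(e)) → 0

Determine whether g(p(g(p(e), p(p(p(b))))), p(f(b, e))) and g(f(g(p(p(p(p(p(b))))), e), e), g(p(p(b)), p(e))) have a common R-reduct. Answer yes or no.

Reduce t₁ = g(p(g(p(e), p(p(p(b))))), p(f(b, e))):
1. g(p(g(p(e), p(p(p(b))))), p(f(b, e)))  →  g(p(p(b)), p(f(b, e)))   [R4 at 1.1]
2. g(p(p(b)), p(f(b, e)))  →  f(b, e)   [R2 at ε]
3. f(b, e)  →  b   [R1 at ε]

Reduce t₂ = g(f(g(p(p(p(p(p(b))))), e), e), g(p(p(b)), p(e))):
1. g(f(g(p(p(p(p(p(b))))), e), e), g(p(p(b)), p(e)))  →  g(g(p(p(p(p(p(b))))), e), g(p(p(b)), p(e)))   [R1 at 1]
2. g(g(p(p(p(p(p(b))))), e), g(p(p(b)), p(e)))  →  g(p(p(p(b))), g(p(p(b)), p(e)))   [R3 at 1]
3. g(p(p(p(b))), g(p(p(b)), p(e)))  →  g(p(p(p(b))), e)   [R2 at 2]
4. g(p(p(p(b))), e)  →  p(b)   [R3 at ε]

no — NF(t₁) = b, NF(t₂) = p(b)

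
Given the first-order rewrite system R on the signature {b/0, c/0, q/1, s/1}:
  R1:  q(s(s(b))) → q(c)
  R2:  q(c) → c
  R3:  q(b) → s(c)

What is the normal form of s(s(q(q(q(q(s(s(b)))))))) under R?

1. s(s(q(q(q(q(s(s(b))))))))  →  s(s(q(q(q(q(c))))))   [R1 at 1.1.1.1.1]
2. s(s(q(q(q(q(c))))))  →  s(s(q(q(q(c)))))   [R2 at 1.1.1.1.1]
3. s(s(q(q(q(c)))))  →  s(s(q(q(c))))   [R2 at 1.1.1.1]
4. s(s(q(q(c))))  →  s(s(q(c)))   [R2 at 1.1.1]
5. s(s(q(c)))  →  s(s(c))   [R2 at 1.1]

s(s(c))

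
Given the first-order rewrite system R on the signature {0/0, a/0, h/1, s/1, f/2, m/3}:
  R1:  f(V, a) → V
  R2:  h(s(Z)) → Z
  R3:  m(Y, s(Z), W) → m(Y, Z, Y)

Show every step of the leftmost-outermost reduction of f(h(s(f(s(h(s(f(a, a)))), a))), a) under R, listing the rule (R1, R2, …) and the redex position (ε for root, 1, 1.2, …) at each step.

s(a)

1. f(h(s(f(s(h(s(f(a, a)))), a))), a)  →  h(s(f(s(h(s(f(a, a)))), a)))   [R1 at ε]
2. h(s(f(s(h(s(f(a, a)))), a)))  →  f(s(h(s(f(a, a)))), a)   [R2 at ε]
3. f(s(h(s(f(a, a)))), a)  →  s(h(s(f(a, a))))   [R1 at ε]
4. s(h(s(f(a, a))))  →  s(f(a, a))   [R2 at 1]
5. s(f(a, a))  →  s(a)   [R1 at 1]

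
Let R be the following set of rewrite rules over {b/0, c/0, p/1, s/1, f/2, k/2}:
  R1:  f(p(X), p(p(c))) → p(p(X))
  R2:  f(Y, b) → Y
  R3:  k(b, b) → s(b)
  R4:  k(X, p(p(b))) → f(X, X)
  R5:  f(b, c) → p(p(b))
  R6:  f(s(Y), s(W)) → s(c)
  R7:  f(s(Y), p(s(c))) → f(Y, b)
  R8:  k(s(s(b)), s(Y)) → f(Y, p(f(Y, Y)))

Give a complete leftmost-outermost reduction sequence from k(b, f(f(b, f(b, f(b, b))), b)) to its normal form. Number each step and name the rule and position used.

s(b)

1. k(b, f(f(b, f(b, f(b, b))), b))  →  k(b, f(b, f(b, f(b, b))))   [R2 at 2]
2. k(b, f(b, f(b, f(b, b))))  →  k(b, f(b, f(b, b)))   [R2 at 2.2.2]
3. k(b, f(b, f(b, b)))  →  k(b, f(b, b))   [R2 at 2.2]
4. k(b, f(b, b))  →  k(b, b)   [R2 at 2]
5. k(b, b)  →  s(b)   [R3 at ε]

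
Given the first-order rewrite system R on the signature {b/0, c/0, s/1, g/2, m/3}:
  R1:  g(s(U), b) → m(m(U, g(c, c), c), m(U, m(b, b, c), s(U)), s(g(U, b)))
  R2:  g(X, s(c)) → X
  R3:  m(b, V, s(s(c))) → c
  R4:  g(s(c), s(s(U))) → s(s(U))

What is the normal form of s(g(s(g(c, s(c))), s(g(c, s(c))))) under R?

s(s(c))

1. s(g(s(g(c, s(c))), s(g(c, s(c)))))  →  s(g(s(c), s(g(c, s(c)))))   [R2 at 1.1.1]
2. s(g(s(c), s(g(c, s(c)))))  →  s(g(s(c), s(c)))   [R2 at 1.2.1]
3. s(g(s(c), s(c)))  →  s(s(c))   [R2 at 1]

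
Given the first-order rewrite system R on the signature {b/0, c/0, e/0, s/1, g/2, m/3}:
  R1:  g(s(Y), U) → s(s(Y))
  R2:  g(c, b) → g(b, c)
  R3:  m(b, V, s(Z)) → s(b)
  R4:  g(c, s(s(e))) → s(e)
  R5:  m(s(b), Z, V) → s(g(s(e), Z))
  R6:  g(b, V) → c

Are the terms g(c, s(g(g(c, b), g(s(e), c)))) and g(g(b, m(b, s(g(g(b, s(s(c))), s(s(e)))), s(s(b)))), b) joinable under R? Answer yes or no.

Reduce t₁ = g(c, s(g(g(c, b), g(s(e), c)))):
1. g(c, s(g(g(c, b), g(s(e), c))))  →  g(c, s(g(g(b, c), g(s(e), c))))   [R2 at 2.1.1]
2. g(c, s(g(g(b, c), g(s(e), c))))  →  g(c, s(g(c, g(s(e), c))))   [R6 at 2.1.1]
3. g(c, s(g(c, g(s(e), c))))  →  g(c, s(g(c, s(s(e)))))   [R1 at 2.1.2]
4. g(c, s(g(c, s(s(e)))))  →  g(c, s(s(e)))   [R4 at 2.1]
5. g(c, s(s(e)))  →  s(e)   [R4 at ε]

Reduce t₂ = g(g(b, m(b, s(g(g(b, s(s(c))), s(s(e)))), s(s(b)))), b):
1. g(g(b, m(b, s(g(g(b, s(s(c))), s(s(e)))), s(s(b)))), b)  →  g(c, b)   [R6 at 1]
2. g(c, b)  →  g(b, c)   [R2 at ε]
3. g(b, c)  →  c   [R6 at ε]

no — NF(t₁) = s(e), NF(t₂) = c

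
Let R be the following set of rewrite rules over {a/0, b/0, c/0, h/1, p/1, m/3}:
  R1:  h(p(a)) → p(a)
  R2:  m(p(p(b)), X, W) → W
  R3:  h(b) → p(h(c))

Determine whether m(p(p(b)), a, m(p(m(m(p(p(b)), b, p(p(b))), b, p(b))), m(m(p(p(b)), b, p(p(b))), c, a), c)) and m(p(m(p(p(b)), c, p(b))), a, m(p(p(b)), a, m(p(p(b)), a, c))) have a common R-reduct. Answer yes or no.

Reduce t₁ = m(p(p(b)), a, m(p(m(m(p(p(b)), b, p(p(b))), b, p(b))), m(m(p(p(b)), b, p(p(b))), c, a), c)):
1. m(p(p(b)), a, m(p(m(m(p(p(b)), b, p(p(b))), b, p(b))), m(m(p(p(b)), b, p(p(b))), c, a), c))  →  m(p(m(m(p(p(b)), b, p(p(b))), b, p(b))), m(m(p(p(b)), b, p(p(b))), c, a), c)   [R2 at ε]
2. m(p(m(m(p(p(b)), b, p(p(b))), b, p(b))), m(m(p(p(b)), b, p(p(b))), c, a), c)  →  m(p(m(p(p(b)), b, p(b))), m(m(p(p(b)), b, p(p(b))), c, a), c)   [R2 at 1.1.1]
3. m(p(m(p(p(b)), b, p(b))), m(m(p(p(b)), b, p(p(b))), c, a), c)  →  m(p(p(b)), m(m(p(p(b)), b, p(p(b))), c, a), c)   [R2 at 1.1]
4. m(p(p(b)), m(m(p(p(b)), b, p(p(b))), c, a), c)  →  c   [R2 at ε]

Reduce t₂ = m(p(m(p(p(b)), c, p(b))), a, m(p(p(b)), a, m(p(p(b)), a, c))):
1. m(p(m(p(p(b)), c, p(b))), a, m(p(p(b)), a, m(p(p(b)), a, c)))  →  m(p(p(b)), a, m(p(p(b)), a, m(p(p(b)), a, c)))   [R2 at 1.1]
2. m(p(p(b)), a, m(p(p(b)), a, m(p(p(b)), a, c)))  →  m(p(p(b)), a, m(p(p(b)), a, c))   [R2 at ε]
3. m(p(p(b)), a, m(p(p(b)), a, c))  →  m(p(p(b)), a, c)   [R2 at ε]
4. m(p(p(b)), a, c)  →  c   [R2 at ε]

yes — NF(t₁) = c, NF(t₂) = c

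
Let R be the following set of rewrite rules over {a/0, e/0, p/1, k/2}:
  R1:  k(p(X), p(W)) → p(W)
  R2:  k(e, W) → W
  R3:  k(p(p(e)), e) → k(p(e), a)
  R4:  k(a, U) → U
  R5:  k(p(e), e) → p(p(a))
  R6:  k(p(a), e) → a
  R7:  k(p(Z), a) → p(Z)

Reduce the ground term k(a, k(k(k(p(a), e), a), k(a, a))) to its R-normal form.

1. k(a, k(k(k(p(a), e), a), k(a, a)))  →  k(k(k(p(a), e), a), k(a, a))   [R4 at ε]
2. k(k(k(p(a), e), a), k(a, a))  →  k(k(a, a), k(a, a))   [R6 at 1.1]
3. k(k(a, a), k(a, a))  →  k(a, k(a, a))   [R4 at 1]
4. k(a, k(a, a))  →  k(a, a)   [R4 at ε]
5. k(a, a)  →  a   [R4 at ε]

a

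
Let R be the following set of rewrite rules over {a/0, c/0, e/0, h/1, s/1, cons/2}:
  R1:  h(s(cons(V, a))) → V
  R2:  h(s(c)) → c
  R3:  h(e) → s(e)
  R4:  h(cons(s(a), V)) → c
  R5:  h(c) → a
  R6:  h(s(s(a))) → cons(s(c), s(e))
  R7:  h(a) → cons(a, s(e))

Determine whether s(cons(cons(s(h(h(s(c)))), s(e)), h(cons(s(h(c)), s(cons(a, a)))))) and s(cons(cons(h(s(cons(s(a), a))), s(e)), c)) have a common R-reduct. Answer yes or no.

Reduce t₁ = s(cons(cons(s(h(h(s(c)))), s(e)), h(cons(s(h(c)), s(cons(a, a)))))):
1. s(cons(cons(s(h(h(s(c)))), s(e)), h(cons(s(h(c)), s(cons(a, a))))))  →  s(cons(cons(s(h(c)), s(e)), h(cons(s(h(c)), s(cons(a, a))))))   [R2 at 1.1.1.1.1]
2. s(cons(cons(s(h(c)), s(e)), h(cons(s(h(c)), s(cons(a, a))))))  →  s(cons(cons(s(a), s(e)), h(cons(s(h(c)), s(cons(a, a))))))   [R5 at 1.1.1.1]
3. s(cons(cons(s(a), s(e)), h(cons(s(h(c)), s(cons(a, a))))))  →  s(cons(cons(s(a), s(e)), h(cons(s(a), s(cons(a, a))))))   [R5 at 1.2.1.1.1]
4. s(cons(cons(s(a), s(e)), h(cons(s(a), s(cons(a, a))))))  →  s(cons(cons(s(a), s(e)), c))   [R4 at 1.2]

Reduce t₂ = s(cons(cons(h(s(cons(s(a), a))), s(e)), c)):
1. s(cons(cons(h(s(cons(s(a), a))), s(e)), c))  →  s(cons(cons(s(a), s(e)), c))   [R1 at 1.1.1]

yes — NF(t₁) = s(cons(cons(s(a), s(e)), c)), NF(t₂) = s(cons(cons(s(a), s(e)), c))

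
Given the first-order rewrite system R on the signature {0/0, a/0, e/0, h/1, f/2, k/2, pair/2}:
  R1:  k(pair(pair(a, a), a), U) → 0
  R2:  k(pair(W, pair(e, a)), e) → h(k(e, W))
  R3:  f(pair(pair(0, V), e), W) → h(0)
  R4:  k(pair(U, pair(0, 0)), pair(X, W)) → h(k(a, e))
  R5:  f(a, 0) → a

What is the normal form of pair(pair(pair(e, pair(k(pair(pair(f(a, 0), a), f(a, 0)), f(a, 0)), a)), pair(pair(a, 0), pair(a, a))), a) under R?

1. pair(pair(pair(e, pair(k(pair(pair(f(a, 0), a), f(a, 0)), f(a, 0)), a)), pair(pair(a, 0), pair(a, a))), a)  →  pair(pair(pair(e, pair(k(pair(pair(a, a), f(a, 0)), f(a, 0)), a)), pair(pair(a, 0), pair(a, a))), a)   [R5 at 1.1.2.1.1.1.1]
2. pair(pair(pair(e, pair(k(pair(pair(a, a), f(a, 0)), f(a, 0)), a)), pair(pair(a, 0), pair(a, a))), a)  →  pair(pair(pair(e, pair(k(pair(pair(a, a), a), f(a, 0)), a)), pair(pair(a, 0), pair(a, a))), a)   [R5 at 1.1.2.1.1.2]
3. pair(pair(pair(e, pair(k(pair(pair(a, a), a), f(a, 0)), a)), pair(pair(a, 0), pair(a, a))), a)  →  pair(pair(pair(e, pair(0, a)), pair(pair(a, 0), pair(a, a))), a)   [R1 at 1.1.2.1]

pair(pair(pair(e, pair(0, a)), pair(pair(a, 0), pair(a, a))), a)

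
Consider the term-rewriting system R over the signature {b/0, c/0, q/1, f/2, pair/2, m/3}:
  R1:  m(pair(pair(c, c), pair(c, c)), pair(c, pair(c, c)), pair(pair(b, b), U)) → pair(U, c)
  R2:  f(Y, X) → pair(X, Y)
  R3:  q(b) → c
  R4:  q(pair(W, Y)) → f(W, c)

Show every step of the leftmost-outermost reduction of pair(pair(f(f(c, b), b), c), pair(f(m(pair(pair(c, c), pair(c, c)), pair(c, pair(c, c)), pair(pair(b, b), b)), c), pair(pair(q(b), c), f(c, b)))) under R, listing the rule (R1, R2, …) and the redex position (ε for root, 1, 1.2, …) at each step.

1. pair(pair(f(f(c, b), b), c), pair(f(m(pair(pair(c, c), pair(c, c)), pair(c, pair(c, c)), pair(pair(b, b), b)), c), pair(pair(q(b), c), f(c, b))))  →  pair(pair(pair(b, f(c, b)), c), pair(f(m(pair(pair(c, c), pair(c, c)), pair(c, pair(c, c)), pair(pair(b, b), b)), c), pair(pair(q(b), c), f(c, b))))   [R2 at 1.1]
2. pair(pair(pair(b, f(c, b)), c), pair(f(m(pair(pair(c, c), pair(c, c)), pair(c, pair(c, c)), pair(pair(b, b), b)), c), pair(pair(q(b), c), f(c, b))))  →  pair(pair(pair(b, pair(b, c)), c), pair(f(m(pair(pair(c, c), pair(c, c)), pair(c, pair(c, c)), pair(pair(b, b), b)), c), pair(pair(q(b), c), f(c, b))))   [R2 at 1.1.2]
3. pair(pair(pair(b, pair(b, c)), c), pair(f(m(pair(pair(c, c), pair(c, c)), pair(c, pair(c, c)), pair(pair(b, b), b)), c), pair(pair(q(b), c), f(c, b))))  →  pair(pair(pair(b, pair(b, c)), c), pair(pair(c, m(pair(pair(c, c), pair(c, c)), pair(c, pair(c, c)), pair(pair(b, b), b))), pair(pair(q(b), c), f(c, b))))   [R2 at 2.1]
4. pair(pair(pair(b, pair(b, c)), c), pair(pair(c, m(pair(pair(c, c), pair(c, c)), pair(c, pair(c, c)), pair(pair(b, b), b))), pair(pair(q(b), c), f(c, b))))  →  pair(pair(pair(b, pair(b, c)), c), pair(pair(c, pair(b, c)), pair(pair(q(b), c), f(c, b))))   [R1 at 2.1.2]
5. pair(pair(pair(b, pair(b, c)), c), pair(pair(c, pair(b, c)), pair(pair(q(b), c), f(c, b))))  →  pair(pair(pair(b, pair(b, c)), c), pair(pair(c, pair(b, c)), pair(pair(c, c), f(c, b))))   [R3 at 2.2.1.1]
6. pair(pair(pair(b, pair(b, c)), c), pair(pair(c, pair(b, c)), pair(pair(c, c), f(c, b))))  →  pair(pair(pair(b, pair(b, c)), c), pair(pair(c, pair(b, c)), pair(pair(c, c), pair(b, c))))   [R2 at 2.2.2]

pair(pair(pair(b, pair(b, c)), c), pair(pair(c, pair(b, c)), pair(pair(c, c), pair(b, c))))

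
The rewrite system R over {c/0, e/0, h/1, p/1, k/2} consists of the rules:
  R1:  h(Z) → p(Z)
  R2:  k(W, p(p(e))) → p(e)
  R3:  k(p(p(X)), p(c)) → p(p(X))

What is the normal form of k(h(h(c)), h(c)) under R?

1. k(h(h(c)), h(c))  →  k(p(h(c)), h(c))   [R1 at 1]
2. k(p(h(c)), h(c))  →  k(p(p(c)), h(c))   [R1 at 1.1]
3. k(p(p(c)), h(c))  →  k(p(p(c)), p(c))   [R1 at 2]
4. k(p(p(c)), p(c))  →  p(p(c))   [R3 at ε]

p(p(c))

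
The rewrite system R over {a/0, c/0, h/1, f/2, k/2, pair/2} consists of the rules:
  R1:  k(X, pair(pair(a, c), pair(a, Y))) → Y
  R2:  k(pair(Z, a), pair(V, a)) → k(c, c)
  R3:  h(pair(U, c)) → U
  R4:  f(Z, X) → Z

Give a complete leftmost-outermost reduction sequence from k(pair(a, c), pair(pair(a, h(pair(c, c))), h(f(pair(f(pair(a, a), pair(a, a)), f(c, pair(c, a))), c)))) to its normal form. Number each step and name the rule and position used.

1. k(pair(a, c), pair(pair(a, h(pair(c, c))), h(f(pair(f(pair(a, a), pair(a, a)), f(c, pair(c, a))), c))))  →  k(pair(a, c), pair(pair(a, c), h(f(pair(f(pair(a, a), pair(a, a)), f(c, pair(c, a))), c))))   [R3 at 2.1.2]
2. k(pair(a, c), pair(pair(a, c), h(f(pair(f(pair(a, a), pair(a, a)), f(c, pair(c, a))), c))))  →  k(pair(a, c), pair(pair(a, c), h(pair(f(pair(a, a), pair(a, a)), f(c, pair(c, a))))))   [R4 at 2.2.1]
3. k(pair(a, c), pair(pair(a, c), h(pair(f(pair(a, a), pair(a, a)), f(c, pair(c, a))))))  →  k(pair(a, c), pair(pair(a, c), h(pair(pair(a, a), f(c, pair(c, a))))))   [R4 at 2.2.1.1]
4. k(pair(a, c), pair(pair(a, c), h(pair(pair(a, a), f(c, pair(c, a))))))  →  k(pair(a, c), pair(pair(a, c), h(pair(pair(a, a), c))))   [R4 at 2.2.1.2]
5. k(pair(a, c), pair(pair(a, c), h(pair(pair(a, a), c))))  →  k(pair(a, c), pair(pair(a, c), pair(a, a)))   [R3 at 2.2]
6. k(pair(a, c), pair(pair(a, c), pair(a, a)))  →  a   [R1 at ε]

a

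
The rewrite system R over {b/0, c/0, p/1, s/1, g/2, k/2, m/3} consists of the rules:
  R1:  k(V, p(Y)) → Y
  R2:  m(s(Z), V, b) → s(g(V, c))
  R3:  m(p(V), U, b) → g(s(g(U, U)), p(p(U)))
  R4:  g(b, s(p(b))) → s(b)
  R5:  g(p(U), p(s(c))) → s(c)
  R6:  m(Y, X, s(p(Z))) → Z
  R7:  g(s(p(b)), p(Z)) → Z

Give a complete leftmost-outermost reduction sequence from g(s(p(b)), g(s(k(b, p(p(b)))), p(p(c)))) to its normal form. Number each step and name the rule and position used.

c

1. g(s(p(b)), g(s(k(b, p(p(b)))), p(p(c))))  →  g(s(p(b)), g(s(p(b)), p(p(c))))   [R1 at 2.1.1]
2. g(s(p(b)), g(s(p(b)), p(p(c))))  →  g(s(p(b)), p(c))   [R7 at 2]
3. g(s(p(b)), p(c))  →  c   [R7 at ε]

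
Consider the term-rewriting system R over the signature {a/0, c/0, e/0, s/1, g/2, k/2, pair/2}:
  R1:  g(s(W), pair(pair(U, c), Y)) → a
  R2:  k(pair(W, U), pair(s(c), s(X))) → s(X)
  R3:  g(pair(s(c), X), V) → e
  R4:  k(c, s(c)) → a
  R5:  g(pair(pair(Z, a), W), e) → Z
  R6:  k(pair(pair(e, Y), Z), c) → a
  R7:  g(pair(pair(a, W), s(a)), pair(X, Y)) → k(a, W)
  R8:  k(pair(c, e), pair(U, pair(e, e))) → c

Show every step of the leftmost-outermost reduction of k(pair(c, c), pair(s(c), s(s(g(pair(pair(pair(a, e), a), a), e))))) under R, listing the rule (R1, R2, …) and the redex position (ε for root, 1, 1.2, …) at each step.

1. k(pair(c, c), pair(s(c), s(s(g(pair(pair(pair(a, e), a), a), e)))))  →  s(s(g(pair(pair(pair(a, e), a), a), e)))   [R2 at ε]
2. s(s(g(pair(pair(pair(a, e), a), a), e)))  →  s(s(pair(a, e)))   [R5 at 1.1]

s(s(pair(a, e)))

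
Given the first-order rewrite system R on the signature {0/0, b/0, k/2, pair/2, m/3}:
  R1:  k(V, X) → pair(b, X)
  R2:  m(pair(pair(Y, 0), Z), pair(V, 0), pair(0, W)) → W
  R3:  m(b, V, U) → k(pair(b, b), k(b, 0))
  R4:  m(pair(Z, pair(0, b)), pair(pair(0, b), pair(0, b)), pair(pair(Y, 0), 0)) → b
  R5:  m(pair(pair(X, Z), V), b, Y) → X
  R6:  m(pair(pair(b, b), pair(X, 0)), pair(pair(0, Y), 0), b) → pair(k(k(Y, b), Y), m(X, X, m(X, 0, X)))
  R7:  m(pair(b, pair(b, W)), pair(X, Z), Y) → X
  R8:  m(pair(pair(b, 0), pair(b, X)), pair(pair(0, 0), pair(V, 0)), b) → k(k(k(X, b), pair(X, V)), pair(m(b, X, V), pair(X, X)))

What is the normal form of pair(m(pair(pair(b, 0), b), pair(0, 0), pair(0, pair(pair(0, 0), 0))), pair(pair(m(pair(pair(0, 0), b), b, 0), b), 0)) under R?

1. pair(m(pair(pair(b, 0), b), pair(0, 0), pair(0, pair(pair(0, 0), 0))), pair(pair(m(pair(pair(0, 0), b), b, 0), b), 0))  →  pair(pair(pair(0, 0), 0), pair(pair(m(pair(pair(0, 0), b), b, 0), b), 0))   [R2 at 1]
2. pair(pair(pair(0, 0), 0), pair(pair(m(pair(pair(0, 0), b), b, 0), b), 0))  →  pair(pair(pair(0, 0), 0), pair(pair(0, b), 0))   [R5 at 2.1.1]

pair(pair(pair(0, 0), 0), pair(pair(0, b), 0))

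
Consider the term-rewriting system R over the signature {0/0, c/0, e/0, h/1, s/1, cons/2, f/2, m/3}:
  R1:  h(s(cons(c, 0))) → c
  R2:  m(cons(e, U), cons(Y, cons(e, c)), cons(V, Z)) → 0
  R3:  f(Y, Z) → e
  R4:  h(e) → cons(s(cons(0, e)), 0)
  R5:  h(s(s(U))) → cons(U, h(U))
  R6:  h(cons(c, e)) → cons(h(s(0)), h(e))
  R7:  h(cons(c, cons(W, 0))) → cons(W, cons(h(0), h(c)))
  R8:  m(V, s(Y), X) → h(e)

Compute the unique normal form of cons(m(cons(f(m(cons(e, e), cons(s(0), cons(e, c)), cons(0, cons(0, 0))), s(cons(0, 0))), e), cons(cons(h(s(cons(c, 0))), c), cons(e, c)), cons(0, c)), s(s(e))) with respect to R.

1. cons(m(cons(f(m(cons(e, e), cons(s(0), cons(e, c)), cons(0, cons(0, 0))), s(cons(0, 0))), e), cons(cons(h(s(cons(c, 0))), c), cons(e, c)), cons(0, c)), s(s(e)))  →  cons(m(cons(e, e), cons(cons(h(s(cons(c, 0))), c), cons(e, c)), cons(0, c)), s(s(e)))   [R3 at 1.1.1]
2. cons(m(cons(e, e), cons(cons(h(s(cons(c, 0))), c), cons(e, c)), cons(0, c)), s(s(e)))  →  cons(0, s(s(e)))   [R2 at 1]

cons(0, s(s(e)))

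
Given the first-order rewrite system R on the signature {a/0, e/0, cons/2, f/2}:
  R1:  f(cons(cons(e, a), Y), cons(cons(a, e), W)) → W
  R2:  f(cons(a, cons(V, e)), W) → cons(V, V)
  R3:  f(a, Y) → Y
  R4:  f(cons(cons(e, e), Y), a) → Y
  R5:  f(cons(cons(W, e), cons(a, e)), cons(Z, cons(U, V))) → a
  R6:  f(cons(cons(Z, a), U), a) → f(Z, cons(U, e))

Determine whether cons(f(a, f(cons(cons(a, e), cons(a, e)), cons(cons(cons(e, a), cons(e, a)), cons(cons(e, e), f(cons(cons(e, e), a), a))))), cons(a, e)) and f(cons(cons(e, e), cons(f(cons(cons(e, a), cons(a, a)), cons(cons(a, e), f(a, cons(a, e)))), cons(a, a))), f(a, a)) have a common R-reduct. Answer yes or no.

Reduce t₁ = cons(f(a, f(cons(cons(a, e), cons(a, e)), cons(cons(cons(e, a), cons(e, a)), cons(cons(e, e), f(cons(cons(e, e), a), a))))), cons(a, e)):
1. cons(f(a, f(cons(cons(a, e), cons(a, e)), cons(cons(cons(e, a), cons(e, a)), cons(cons(e, e), f(cons(cons(e, e), a), a))))), cons(a, e))  →  cons(f(cons(cons(a, e), cons(a, e)), cons(cons(cons(e, a), cons(e, a)), cons(cons(e, e), f(cons(cons(e, e), a), a)))), cons(a, e))   [R3 at 1]
2. cons(f(cons(cons(a, e), cons(a, e)), cons(cons(cons(e, a), cons(e, a)), cons(cons(e, e), f(cons(cons(e, e), a), a)))), cons(a, e))  →  cons(a, cons(a, e))   [R5 at 1]

Reduce t₂ = f(cons(cons(e, e), cons(f(cons(cons(e, a), cons(a, a)), cons(cons(a, e), f(a, cons(a, e)))), cons(a, a))), f(a, a)):
1. f(cons(cons(e, e), cons(f(cons(cons(e, a), cons(a, a)), cons(cons(a, e), f(a, cons(a, e)))), cons(a, a))), f(a, a))  →  f(cons(cons(e, e), cons(f(a, cons(a, e)), cons(a, a))), f(a, a))   [R1 at 1.2.1]
2. f(cons(cons(e, e), cons(f(a, cons(a, e)), cons(a, a))), f(a, a))  →  f(cons(cons(e, e), cons(cons(a, e), cons(a, a))), f(a, a))   [R3 at 1.2.1]
3. f(cons(cons(e, e), cons(cons(a, e), cons(a, a))), f(a, a))  →  f(cons(cons(e, e), cons(cons(a, e), cons(a, a))), a)   [R3 at 2]
4. f(cons(cons(e, e), cons(cons(a, e), cons(a, a))), a)  →  cons(cons(a, e), cons(a, a))   [R4 at ε]

no — NF(t₁) = cons(a, cons(a, e)), NF(t₂) = cons(cons(a, e), cons(a, a))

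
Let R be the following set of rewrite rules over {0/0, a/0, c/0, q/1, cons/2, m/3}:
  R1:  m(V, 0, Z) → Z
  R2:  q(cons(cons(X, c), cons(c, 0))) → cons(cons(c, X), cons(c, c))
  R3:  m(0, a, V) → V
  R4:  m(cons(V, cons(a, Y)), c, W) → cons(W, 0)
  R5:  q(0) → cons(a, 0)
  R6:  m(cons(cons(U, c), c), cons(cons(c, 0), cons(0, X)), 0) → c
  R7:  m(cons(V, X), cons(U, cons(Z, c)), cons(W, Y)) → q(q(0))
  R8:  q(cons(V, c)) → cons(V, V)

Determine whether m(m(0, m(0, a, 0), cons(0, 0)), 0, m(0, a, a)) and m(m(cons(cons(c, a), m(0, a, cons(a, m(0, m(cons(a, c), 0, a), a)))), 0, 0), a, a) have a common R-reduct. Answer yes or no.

yes — NF(t₁) = a, NF(t₂) = a

Reduce t₁ = m(m(0, m(0, a, 0), cons(0, 0)), 0, m(0, a, a)):
1. m(m(0, m(0, a, 0), cons(0, 0)), 0, m(0, a, a))  →  m(0, a, a)   [R1 at ε]
2. m(0, a, a)  →  a   [R3 at ε]

Reduce t₂ = m(m(cons(cons(c, a), m(0, a, cons(a, m(0, m(cons(a, c), 0, a), a)))), 0, 0), a, a):
1. m(m(cons(cons(c, a), m(0, a, cons(a, m(0, m(cons(a, c), 0, a), a)))), 0, 0), a, a)  →  m(0, a, a)   [R1 at 1]
2. m(0, a, a)  →  a   [R3 at ε]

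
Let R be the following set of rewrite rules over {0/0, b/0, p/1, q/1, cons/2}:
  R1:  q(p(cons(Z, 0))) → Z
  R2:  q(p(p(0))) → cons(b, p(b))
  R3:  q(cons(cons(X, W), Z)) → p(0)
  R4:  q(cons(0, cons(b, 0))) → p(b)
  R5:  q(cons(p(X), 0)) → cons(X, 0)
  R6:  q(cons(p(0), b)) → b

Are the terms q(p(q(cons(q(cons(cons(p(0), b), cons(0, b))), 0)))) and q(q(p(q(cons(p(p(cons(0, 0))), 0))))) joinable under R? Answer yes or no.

Reduce t₁ = q(p(q(cons(q(cons(cons(p(0), b), cons(0, b))), 0)))):
1. q(p(q(cons(q(cons(cons(p(0), b), cons(0, b))), 0))))  →  q(p(q(cons(p(0), 0))))   [R3 at 1.1.1.1]
2. q(p(q(cons(p(0), 0))))  →  q(p(cons(0, 0)))   [R5 at 1.1]
3. q(p(cons(0, 0)))  →  0   [R1 at ε]

Reduce t₂ = q(q(p(q(cons(p(p(cons(0, 0))), 0))))):
1. q(q(p(q(cons(p(p(cons(0, 0))), 0)))))  →  q(q(p(cons(p(cons(0, 0)), 0))))   [R5 at 1.1.1]
2. q(q(p(cons(p(cons(0, 0)), 0))))  →  q(p(cons(0, 0)))   [R1 at 1]
3. q(p(cons(0, 0)))  →  0   [R1 at ε]

yes — NF(t₁) = 0, NF(t₂) = 0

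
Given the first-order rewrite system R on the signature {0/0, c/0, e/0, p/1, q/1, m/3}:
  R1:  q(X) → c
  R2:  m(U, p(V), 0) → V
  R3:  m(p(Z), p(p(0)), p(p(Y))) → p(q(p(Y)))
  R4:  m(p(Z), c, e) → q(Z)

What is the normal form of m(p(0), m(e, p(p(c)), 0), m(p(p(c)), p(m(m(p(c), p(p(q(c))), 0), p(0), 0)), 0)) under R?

1. m(p(0), m(e, p(p(c)), 0), m(p(p(c)), p(m(m(p(c), p(p(q(c))), 0), p(0), 0)), 0))  →  m(p(0), p(c), m(p(p(c)), p(m(m(p(c), p(p(q(c))), 0), p(0), 0)), 0))   [R2 at 2]
2. m(p(0), p(c), m(p(p(c)), p(m(m(p(c), p(p(q(c))), 0), p(0), 0)), 0))  →  m(p(0), p(c), m(m(p(c), p(p(q(c))), 0), p(0), 0))   [R2 at 3]
3. m(p(0), p(c), m(m(p(c), p(p(q(c))), 0), p(0), 0))  →  m(p(0), p(c), 0)   [R2 at 3]
4. m(p(0), p(c), 0)  →  c   [R2 at ε]

c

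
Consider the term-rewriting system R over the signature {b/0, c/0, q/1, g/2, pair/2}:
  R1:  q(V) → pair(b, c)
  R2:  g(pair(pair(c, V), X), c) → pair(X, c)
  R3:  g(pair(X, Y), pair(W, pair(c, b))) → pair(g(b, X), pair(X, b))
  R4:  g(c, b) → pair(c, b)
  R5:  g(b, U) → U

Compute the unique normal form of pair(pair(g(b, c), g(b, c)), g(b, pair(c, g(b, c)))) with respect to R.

1. pair(pair(g(b, c), g(b, c)), g(b, pair(c, g(b, c))))  →  pair(pair(c, g(b, c)), g(b, pair(c, g(b, c))))   [R5 at 1.1]
2. pair(pair(c, g(b, c)), g(b, pair(c, g(b, c))))  →  pair(pair(c, c), g(b, pair(c, g(b, c))))   [R5 at 1.2]
3. pair(pair(c, c), g(b, pair(c, g(b, c))))  →  pair(pair(c, c), pair(c, g(b, c)))   [R5 at 2]
4. pair(pair(c, c), pair(c, g(b, c)))  →  pair(pair(c, c), pair(c, c))   [R5 at 2.2]

pair(pair(c, c), pair(c, c))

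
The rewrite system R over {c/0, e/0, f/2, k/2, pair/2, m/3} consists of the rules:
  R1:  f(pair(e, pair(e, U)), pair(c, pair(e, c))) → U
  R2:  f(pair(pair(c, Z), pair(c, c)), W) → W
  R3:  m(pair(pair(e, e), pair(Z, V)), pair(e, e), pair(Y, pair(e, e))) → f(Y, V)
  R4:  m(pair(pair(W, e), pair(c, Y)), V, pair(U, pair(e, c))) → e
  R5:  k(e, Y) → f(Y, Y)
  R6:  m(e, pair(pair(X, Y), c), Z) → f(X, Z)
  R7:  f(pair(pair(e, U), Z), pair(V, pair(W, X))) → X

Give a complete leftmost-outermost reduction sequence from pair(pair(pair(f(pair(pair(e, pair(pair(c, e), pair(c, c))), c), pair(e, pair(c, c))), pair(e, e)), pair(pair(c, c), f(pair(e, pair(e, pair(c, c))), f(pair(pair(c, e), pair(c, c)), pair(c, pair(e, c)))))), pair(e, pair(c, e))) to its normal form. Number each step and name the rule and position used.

pair(pair(pair(c, pair(e, e)), pair(pair(c, c), pair(c, c))), pair(e, pair(c, e)))

1. pair(pair(pair(f(pair(pair(e, pair(pair(c, e), pair(c, c))), c), pair(e, pair(c, c))), pair(e, e)), pair(pair(c, c), f(pair(e, pair(e, pair(c, c))), f(pair(pair(c, e), pair(c, c)), pair(c, pair(e, c)))))), pair(e, pair(c, e)))  →  pair(pair(pair(c, pair(e, e)), pair(pair(c, c), f(pair(e, pair(e, pair(c, c))), f(pair(pair(c, e), pair(c, c)), pair(c, pair(e, c)))))), pair(e, pair(c, e)))   [R7 at 1.1.1]
2. pair(pair(pair(c, pair(e, e)), pair(pair(c, c), f(pair(e, pair(e, pair(c, c))), f(pair(pair(c, e), pair(c, c)), pair(c, pair(e, c)))))), pair(e, pair(c, e)))  →  pair(pair(pair(c, pair(e, e)), pair(pair(c, c), f(pair(e, pair(e, pair(c, c))), pair(c, pair(e, c))))), pair(e, pair(c, e)))   [R2 at 1.2.2.2]
3. pair(pair(pair(c, pair(e, e)), pair(pair(c, c), f(pair(e, pair(e, pair(c, c))), pair(c, pair(e, c))))), pair(e, pair(c, e)))  →  pair(pair(pair(c, pair(e, e)), pair(pair(c, c), pair(c, c))), pair(e, pair(c, e)))   [R1 at 1.2.2]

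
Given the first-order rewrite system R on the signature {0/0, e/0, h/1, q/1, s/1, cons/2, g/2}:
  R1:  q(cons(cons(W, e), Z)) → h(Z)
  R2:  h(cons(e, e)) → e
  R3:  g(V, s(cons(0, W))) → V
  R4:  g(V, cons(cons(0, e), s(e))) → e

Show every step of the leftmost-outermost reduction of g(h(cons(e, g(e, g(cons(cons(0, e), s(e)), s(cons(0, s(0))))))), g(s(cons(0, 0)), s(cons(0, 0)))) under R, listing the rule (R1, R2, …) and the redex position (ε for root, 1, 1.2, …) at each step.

e

1. g(h(cons(e, g(e, g(cons(cons(0, e), s(e)), s(cons(0, s(0))))))), g(s(cons(0, 0)), s(cons(0, 0))))  →  g(h(cons(e, g(e, cons(cons(0, e), s(e))))), g(s(cons(0, 0)), s(cons(0, 0))))   [R3 at 1.1.2.2]
2. g(h(cons(e, g(e, cons(cons(0, e), s(e))))), g(s(cons(0, 0)), s(cons(0, 0))))  →  g(h(cons(e, e)), g(s(cons(0, 0)), s(cons(0, 0))))   [R4 at 1.1.2]
3. g(h(cons(e, e)), g(s(cons(0, 0)), s(cons(0, 0))))  →  g(e, g(s(cons(0, 0)), s(cons(0, 0))))   [R2 at 1]
4. g(e, g(s(cons(0, 0)), s(cons(0, 0))))  →  g(e, s(cons(0, 0)))   [R3 at 2]
5. g(e, s(cons(0, 0)))  →  e   [R3 at ε]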